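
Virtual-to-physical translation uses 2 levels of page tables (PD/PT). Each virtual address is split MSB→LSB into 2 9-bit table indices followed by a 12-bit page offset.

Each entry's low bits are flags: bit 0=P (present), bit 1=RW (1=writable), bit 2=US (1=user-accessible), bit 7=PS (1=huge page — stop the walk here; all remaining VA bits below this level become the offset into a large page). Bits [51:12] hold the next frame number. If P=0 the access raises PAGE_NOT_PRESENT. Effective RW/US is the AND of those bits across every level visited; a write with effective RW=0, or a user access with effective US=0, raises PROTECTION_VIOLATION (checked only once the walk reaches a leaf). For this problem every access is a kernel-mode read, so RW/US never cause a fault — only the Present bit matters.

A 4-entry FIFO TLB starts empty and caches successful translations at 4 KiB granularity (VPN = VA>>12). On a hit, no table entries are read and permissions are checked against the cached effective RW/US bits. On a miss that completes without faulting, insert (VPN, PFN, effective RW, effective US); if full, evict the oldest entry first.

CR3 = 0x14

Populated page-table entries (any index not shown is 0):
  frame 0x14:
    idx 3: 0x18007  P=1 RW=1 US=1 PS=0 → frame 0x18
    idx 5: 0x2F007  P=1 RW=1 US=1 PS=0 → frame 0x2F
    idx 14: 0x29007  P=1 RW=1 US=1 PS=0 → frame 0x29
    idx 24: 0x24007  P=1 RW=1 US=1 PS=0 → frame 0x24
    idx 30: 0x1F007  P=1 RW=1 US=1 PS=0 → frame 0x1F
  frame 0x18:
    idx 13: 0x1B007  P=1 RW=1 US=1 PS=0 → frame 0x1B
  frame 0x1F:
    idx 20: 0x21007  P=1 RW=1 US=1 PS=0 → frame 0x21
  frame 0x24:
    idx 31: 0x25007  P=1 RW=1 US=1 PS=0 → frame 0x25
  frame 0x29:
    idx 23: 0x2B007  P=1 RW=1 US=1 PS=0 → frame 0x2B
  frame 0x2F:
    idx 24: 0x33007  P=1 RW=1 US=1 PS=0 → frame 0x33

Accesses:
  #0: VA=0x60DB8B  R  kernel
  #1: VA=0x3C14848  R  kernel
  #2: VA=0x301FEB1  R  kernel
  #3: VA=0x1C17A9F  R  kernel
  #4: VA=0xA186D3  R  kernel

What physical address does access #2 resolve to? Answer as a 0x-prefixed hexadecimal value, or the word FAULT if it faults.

Per-access translation:
#0 VA=0x60DB8B (r,kernel):
  lvl0: tbl 0x14, slot 3 ⇒ 0x18007 (P1/RW1/US1/PS0)
  lvl1: tbl 0x18, slot 13 ⇒ 0x1B007 (P1/RW1/US1/PS0)
  ⇒ phys 0x1BB8B  [2 reads]
#1 VA=0x3C14848 (r,kernel):
  lvl0: tbl 0x14, slot 30 ⇒ 0x1F007 (P1/RW1/US1/PS0)
  lvl1: tbl 0x1F, slot 20 ⇒ 0x21007 (P1/RW1/US1/PS0)
  ⇒ phys 0x21848  [2 reads]
#2 VA=0x301FEB1 (r,kernel):
  lvl0: tbl 0x14, slot 24 ⇒ 0x24007 (P1/RW1/US1/PS0)
  lvl1: tbl 0x24, slot 31 ⇒ 0x25007 (P1/RW1/US1/PS0)
  ⇒ phys 0x25EB1  [2 reads]
#3 VA=0x1C17A9F (r,kernel):
  lvl0: tbl 0x14, slot 14 ⇒ 0x29007 (P1/RW1/US1/PS0)
  lvl1: tbl 0x29, slot 23 ⇒ 0x2B007 (P1/RW1/US1/PS0)
  ⇒ phys 0x2BA9F  [2 reads]
#4 VA=0xA186D3 (r,kernel):
  lvl0: tbl 0x14, slot 5 ⇒ 0x2F007 (P1/RW1/US1/PS0)
  lvl1: tbl 0x2F, slot 24 ⇒ 0x33007 (P1/RW1/US1/PS0)
  ⇒ phys 0x336D3  [2 reads]

Access #2 PA: 0x25EB1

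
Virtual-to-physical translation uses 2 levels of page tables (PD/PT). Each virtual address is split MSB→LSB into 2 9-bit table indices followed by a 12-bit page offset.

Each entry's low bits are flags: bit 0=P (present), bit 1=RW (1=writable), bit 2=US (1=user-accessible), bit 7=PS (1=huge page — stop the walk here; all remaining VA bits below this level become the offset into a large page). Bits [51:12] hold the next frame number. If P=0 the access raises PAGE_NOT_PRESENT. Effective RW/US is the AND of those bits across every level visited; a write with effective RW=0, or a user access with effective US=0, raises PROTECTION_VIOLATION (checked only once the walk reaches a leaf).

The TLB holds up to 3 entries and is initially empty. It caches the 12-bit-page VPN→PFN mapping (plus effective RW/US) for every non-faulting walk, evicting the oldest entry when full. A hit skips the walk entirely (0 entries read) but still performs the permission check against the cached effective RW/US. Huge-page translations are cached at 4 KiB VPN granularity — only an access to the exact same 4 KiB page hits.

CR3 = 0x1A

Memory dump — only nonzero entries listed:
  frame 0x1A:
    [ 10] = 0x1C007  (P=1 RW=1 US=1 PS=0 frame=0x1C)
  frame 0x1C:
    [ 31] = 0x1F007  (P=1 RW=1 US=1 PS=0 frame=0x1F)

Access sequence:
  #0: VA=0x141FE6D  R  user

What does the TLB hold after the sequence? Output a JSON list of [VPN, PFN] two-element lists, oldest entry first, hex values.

Per-access translation:
#0 VA=0x141FE6D (r,user):
  lvl0: tbl 0x1A, slot 10 ⇒ 0x1C007 (P1/RW1/US1/PS0)
  lvl1: tbl 0x1C, slot 31 ⇒ 0x1F007 (P1/RW1/US1/PS0)
  ✓ 0x1FE6D  — 2 lookups

TLB: [["0x141F", "0x1F"]]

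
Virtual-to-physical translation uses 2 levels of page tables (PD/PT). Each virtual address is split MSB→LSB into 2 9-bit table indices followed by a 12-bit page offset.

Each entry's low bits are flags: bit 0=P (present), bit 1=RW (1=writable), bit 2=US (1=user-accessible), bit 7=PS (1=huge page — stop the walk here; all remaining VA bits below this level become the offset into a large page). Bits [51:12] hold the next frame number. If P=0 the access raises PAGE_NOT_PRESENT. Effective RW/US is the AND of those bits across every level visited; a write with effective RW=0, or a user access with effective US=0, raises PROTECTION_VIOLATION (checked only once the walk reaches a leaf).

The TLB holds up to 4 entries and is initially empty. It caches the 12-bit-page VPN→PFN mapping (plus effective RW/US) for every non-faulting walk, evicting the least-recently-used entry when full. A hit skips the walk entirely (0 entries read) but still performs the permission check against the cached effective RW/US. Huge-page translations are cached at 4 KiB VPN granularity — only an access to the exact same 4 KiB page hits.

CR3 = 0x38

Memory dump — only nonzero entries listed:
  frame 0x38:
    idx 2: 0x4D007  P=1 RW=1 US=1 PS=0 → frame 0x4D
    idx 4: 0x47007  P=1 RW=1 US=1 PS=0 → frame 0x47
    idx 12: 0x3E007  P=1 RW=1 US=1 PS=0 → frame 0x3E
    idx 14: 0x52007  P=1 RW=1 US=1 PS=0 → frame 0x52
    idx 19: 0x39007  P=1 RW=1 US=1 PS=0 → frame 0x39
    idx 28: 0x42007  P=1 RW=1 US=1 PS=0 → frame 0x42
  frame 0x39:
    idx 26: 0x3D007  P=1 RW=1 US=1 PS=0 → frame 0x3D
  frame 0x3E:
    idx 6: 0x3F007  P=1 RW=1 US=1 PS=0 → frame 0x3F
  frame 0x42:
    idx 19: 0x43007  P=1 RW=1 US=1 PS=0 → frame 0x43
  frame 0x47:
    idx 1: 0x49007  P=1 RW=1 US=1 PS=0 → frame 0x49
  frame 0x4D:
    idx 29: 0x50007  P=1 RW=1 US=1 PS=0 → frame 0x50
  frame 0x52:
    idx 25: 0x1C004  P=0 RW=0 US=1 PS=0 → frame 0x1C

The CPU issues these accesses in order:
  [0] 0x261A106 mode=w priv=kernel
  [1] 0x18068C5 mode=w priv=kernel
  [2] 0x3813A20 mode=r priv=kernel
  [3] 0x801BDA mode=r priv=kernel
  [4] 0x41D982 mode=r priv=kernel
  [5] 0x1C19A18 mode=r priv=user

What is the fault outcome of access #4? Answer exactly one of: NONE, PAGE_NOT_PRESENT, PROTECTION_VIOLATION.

Walk each access:
#0 VA=0x261A106 (w,kernel):
  L0: frame=0x38 idx=19 entry=0x39007 [P=1 RW=1 US=1 PS=0]
  L1: frame=0x39 idx=26 entry=0x3D007 [P=1 RW=1 US=1 PS=0]
  → PA=0x3D106  (2 entries read)
#1 VA=0x18068C5 (w,kernel):
  L0: frame=0x38 idx=12 entry=0x3E007 [P=1 RW=1 US=1 PS=0]
  L1: frame=0x3E idx=6 entry=0x3F007 [P=1 RW=1 US=1 PS=0]
  → PA=0x3F8C5  (2 entries read)
#2 VA=0x3813A20 (r,kernel):
  L0: frame=0x38 idx=28 entry=0x42007 [P=1 RW=1 US=1 PS=0]
  L1: frame=0x42 idx=19 entry=0x43007 [P=1 RW=1 US=1 PS=0]
  → PA=0x43A20  (2 entries read)
#3 VA=0x801BDA (r,kernel):
  L0: frame=0x38 idx=4 entry=0x47007 [P=1 RW=1 US=1 PS=0]
  L1: frame=0x47 idx=1 entry=0x49007 [P=1 RW=1 US=1 PS=0]
  → PA=0x49BDA  (2 entries read)
#4 VA=0x41D982 (r,kernel):
  L0: frame=0x38 idx=2 entry=0x4D007 [P=1 RW=1 US=1 PS=0]
  L1: frame=0x4D idx=29 entry=0x50007 [P=1 RW=1 US=1 PS=0]
  → PA=0x50982  (2 entries read)
#5 VA=0x1C19A18 (r,user):
  L0: frame=0x38 idx=14 entry=0x52007 [P=1 RW=1 US=1 PS=0]
  L1: frame=0x52 idx=25 entry=0x1C004 [P=0 RW=0 US=1 PS=0]
  ⇒ fault: PAGE_NOT_PRESENT  — 2 lookups

Access #4 fault: NONE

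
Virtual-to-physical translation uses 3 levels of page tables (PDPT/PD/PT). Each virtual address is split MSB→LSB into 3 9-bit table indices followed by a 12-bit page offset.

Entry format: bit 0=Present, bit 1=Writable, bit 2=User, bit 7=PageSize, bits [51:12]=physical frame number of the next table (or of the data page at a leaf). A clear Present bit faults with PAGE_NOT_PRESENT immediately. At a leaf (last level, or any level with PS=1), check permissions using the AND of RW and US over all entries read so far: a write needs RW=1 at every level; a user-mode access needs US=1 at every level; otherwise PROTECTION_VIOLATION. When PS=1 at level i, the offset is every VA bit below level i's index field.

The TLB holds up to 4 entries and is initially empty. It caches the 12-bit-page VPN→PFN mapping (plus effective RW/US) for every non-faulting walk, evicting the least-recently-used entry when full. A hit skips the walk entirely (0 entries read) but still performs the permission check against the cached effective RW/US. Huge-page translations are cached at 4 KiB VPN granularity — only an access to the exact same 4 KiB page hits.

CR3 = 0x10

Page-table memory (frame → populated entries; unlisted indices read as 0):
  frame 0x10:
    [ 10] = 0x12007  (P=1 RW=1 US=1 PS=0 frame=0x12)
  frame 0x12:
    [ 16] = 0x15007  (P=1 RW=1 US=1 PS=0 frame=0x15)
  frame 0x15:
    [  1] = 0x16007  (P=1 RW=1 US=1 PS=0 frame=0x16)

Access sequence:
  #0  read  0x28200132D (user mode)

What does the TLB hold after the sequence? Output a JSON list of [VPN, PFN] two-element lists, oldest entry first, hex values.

Trace:
#0 VA=0x28200132D (r,user):
  lvl0: tbl 0x10, slot 10 ⇒ 0x12007 (P1/RW1/US1/PS0)
  lvl1: tbl 0x12, slot 16 ⇒ 0x15007 (P1/RW1/US1/PS0)
  lvl2: tbl 0x15, slot 1 ⇒ 0x16007 (P1/RW1/US1/PS0)
  ⇒ phys 0x1632D  [3 reads]

TLB: [["0x282001", "0x16"]]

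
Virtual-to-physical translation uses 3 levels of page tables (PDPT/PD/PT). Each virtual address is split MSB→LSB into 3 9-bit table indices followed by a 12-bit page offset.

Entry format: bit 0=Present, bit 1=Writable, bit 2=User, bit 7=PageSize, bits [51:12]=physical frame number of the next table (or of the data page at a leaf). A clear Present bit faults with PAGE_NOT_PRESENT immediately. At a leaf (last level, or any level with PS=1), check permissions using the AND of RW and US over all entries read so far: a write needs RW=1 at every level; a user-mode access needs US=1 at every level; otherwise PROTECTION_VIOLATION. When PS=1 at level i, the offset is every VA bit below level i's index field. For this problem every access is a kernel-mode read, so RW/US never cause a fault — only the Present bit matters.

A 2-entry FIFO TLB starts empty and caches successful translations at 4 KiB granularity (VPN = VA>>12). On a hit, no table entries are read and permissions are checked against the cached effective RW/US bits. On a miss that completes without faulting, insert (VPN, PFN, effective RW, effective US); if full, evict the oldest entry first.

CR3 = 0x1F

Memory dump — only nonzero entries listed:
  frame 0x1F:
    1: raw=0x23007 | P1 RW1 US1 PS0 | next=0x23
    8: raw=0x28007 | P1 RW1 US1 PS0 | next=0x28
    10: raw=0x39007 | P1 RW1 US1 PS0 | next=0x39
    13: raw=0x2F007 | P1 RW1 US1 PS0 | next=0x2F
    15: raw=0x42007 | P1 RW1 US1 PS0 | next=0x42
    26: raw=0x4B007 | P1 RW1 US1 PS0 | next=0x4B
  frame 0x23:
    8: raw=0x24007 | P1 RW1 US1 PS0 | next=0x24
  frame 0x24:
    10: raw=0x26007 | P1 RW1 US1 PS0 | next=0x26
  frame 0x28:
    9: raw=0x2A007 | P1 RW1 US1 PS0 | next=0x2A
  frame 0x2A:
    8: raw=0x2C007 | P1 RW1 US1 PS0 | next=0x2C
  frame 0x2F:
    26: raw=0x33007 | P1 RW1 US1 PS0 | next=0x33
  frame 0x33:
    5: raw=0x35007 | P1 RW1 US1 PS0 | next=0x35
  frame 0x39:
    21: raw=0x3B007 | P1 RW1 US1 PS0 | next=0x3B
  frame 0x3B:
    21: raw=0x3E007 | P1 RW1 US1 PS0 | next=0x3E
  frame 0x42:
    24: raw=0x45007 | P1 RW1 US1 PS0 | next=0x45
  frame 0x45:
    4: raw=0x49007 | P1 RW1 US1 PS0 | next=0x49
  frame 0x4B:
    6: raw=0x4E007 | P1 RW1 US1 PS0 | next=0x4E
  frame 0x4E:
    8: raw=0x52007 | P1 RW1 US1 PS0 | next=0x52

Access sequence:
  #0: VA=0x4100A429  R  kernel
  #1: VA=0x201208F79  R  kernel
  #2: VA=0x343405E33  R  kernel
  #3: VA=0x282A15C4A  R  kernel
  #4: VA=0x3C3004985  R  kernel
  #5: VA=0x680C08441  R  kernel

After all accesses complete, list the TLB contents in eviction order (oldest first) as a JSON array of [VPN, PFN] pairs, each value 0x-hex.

Trace:
#0 VA=0x4100A429 (r,kernel):
  lvl0: tbl 0x1F, slot 1 ⇒ 0x23007 (P1/RW1/US1/PS0)
  lvl1: tbl 0x23, slot 8 ⇒ 0x24007 (P1/RW1/US1/PS0)
  lvl2: tbl 0x24, slot 10 ⇒ 0x26007 (P1/RW1/US1/PS0)
  → PA=0x26429  (3 entries read)
#1 VA=0x201208F79 (r,kernel):
  lvl0: tbl 0x1F, slot 8 ⇒ 0x28007 (P1/RW1/US1/PS0)
  lvl1: tbl 0x28, slot 9 ⇒ 0x2A007 (P1/RW1/US1/PS0)
  lvl2: tbl 0x2A, slot 8 ⇒ 0x2C007 (P1/RW1/US1/PS0)
  → PA=0x2CF79  (3 entries read)
#2 VA=0x343405E33 (r,kernel):
  lvl0: tbl 0x1F, slot 13 ⇒ 0x2F007 (P1/RW1/US1/PS0)
  lvl1: tbl 0x2F, slot 26 ⇒ 0x33007 (P1/RW1/US1/PS0)
  lvl2: tbl 0x33, slot 5 ⇒ 0x35007 (P1/RW1/US1/PS0)
  → PA=0x35E33  (3 entries read)
#3 VA=0x282A15C4A (r,kernel):
  lvl0: tbl 0x1F, slot 10 ⇒ 0x39007 (P1/RW1/US1/PS0)
  lvl1: tbl 0x39, slot 21 ⇒ 0x3B007 (P1/RW1/US1/PS0)
  lvl2: tbl 0x3B, slot 21 ⇒ 0x3E007 (P1/RW1/US1/PS0)
  → PA=0x3EC4A  (3 entries read)
#4 VA=0x3C3004985 (r,kernel):
  lvl0: tbl 0x1F, slot 15 ⇒ 0x42007 (P1/RW1/US1/PS0)
  lvl1: tbl 0x42, slot 24 ⇒ 0x45007 (P1/RW1/US1/PS0)
  lvl2: tbl 0x45, slot 4 ⇒ 0x49007 (P1/RW1/US1/PS0)
  → PA=0x49985  (3 entries read)
#5 VA=0x680C08441 (r,kernel):
  lvl0: tbl 0x1F, slot 26 ⇒ 0x4B007 (P1/RW1/US1/PS0)
  lvl1: tbl 0x4B, slot 6 ⇒ 0x4E007 (P1/RW1/US1/PS0)
  lvl2: tbl 0x4E, slot 8 ⇒ 0x52007 (P1/RW1/US1/PS0)
  → PA=0x52441  (3 entries read)

TLB: [["0x3C3004", "0x49"], ["0x680C08", "0x52"]]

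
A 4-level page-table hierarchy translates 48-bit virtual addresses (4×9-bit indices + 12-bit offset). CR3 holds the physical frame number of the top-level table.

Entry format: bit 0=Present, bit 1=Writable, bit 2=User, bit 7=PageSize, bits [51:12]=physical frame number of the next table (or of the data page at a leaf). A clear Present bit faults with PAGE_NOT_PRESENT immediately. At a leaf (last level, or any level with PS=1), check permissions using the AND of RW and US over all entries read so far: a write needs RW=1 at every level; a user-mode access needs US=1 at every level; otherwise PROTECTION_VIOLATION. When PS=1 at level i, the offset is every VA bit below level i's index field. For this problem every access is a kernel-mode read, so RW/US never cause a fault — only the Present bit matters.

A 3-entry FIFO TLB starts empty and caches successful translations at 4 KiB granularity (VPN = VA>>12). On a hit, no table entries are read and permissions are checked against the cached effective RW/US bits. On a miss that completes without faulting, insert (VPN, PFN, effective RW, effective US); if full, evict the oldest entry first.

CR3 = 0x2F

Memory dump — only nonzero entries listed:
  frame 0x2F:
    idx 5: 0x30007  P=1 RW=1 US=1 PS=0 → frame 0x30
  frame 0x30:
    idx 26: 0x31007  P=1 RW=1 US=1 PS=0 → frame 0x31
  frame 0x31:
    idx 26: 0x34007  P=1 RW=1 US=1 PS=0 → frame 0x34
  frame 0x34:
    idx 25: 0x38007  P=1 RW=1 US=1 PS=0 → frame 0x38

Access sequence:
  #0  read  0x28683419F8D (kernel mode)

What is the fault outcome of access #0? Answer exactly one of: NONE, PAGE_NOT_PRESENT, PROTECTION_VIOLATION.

Trace:
#0 VA=0x28683419F8D (r,kernel):
  lvl0: tbl 0x2F, slot 5 ⇒ 0x30007 (P1/RW1/US1/PS0)
  lvl1: tbl 0x30, slot 26 ⇒ 0x31007 (P1/RW1/US1/PS0)
  lvl2: tbl 0x31, slot 26 ⇒ 0x34007 (P1/RW1/US1/PS0)
  lvl3: tbl 0x34, slot 25 ⇒ 0x38007 (P1/RW1/US1/PS0)
  ✓ 0x38F8D  — 4 lookups

Access #0 fault: NONE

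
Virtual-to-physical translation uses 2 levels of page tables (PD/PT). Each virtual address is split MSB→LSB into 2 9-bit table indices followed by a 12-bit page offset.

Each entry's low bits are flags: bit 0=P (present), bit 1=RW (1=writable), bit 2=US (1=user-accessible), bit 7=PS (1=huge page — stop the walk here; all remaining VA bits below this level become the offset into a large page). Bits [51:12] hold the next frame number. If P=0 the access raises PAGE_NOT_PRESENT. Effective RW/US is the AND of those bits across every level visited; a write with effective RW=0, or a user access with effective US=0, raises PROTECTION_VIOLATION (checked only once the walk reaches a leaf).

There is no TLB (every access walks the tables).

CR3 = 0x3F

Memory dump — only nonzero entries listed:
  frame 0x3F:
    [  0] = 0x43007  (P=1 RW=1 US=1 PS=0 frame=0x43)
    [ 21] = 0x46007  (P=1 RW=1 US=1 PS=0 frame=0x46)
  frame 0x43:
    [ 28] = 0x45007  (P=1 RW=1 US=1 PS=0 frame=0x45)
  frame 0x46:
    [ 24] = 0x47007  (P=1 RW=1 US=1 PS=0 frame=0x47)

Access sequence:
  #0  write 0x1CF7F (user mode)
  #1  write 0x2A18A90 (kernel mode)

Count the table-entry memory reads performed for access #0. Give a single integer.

Per-access translation:
#0 VA=0x1CF7F (w,user):
  [0] read 0x3F idx=0: raw=0x43007 flags P=1 W=1 U=1 S=0
  [1] read 0x43 idx=28: raw=0x45007 flags P=1 W=1 U=1 S=0
  ⇒ phys 0x45F7F  [2 reads]
#1 VA=0x2A18A90 (w,kernel):
  [0] read 0x3F idx=21: raw=0x46007 flags P=1 W=1 U=1 S=0
  [1] read 0x46 idx=24: raw=0x47007 flags P=1 W=1 U=1 S=0
  ⇒ phys 0x47A90  [2 reads]

Entries read for #0: 2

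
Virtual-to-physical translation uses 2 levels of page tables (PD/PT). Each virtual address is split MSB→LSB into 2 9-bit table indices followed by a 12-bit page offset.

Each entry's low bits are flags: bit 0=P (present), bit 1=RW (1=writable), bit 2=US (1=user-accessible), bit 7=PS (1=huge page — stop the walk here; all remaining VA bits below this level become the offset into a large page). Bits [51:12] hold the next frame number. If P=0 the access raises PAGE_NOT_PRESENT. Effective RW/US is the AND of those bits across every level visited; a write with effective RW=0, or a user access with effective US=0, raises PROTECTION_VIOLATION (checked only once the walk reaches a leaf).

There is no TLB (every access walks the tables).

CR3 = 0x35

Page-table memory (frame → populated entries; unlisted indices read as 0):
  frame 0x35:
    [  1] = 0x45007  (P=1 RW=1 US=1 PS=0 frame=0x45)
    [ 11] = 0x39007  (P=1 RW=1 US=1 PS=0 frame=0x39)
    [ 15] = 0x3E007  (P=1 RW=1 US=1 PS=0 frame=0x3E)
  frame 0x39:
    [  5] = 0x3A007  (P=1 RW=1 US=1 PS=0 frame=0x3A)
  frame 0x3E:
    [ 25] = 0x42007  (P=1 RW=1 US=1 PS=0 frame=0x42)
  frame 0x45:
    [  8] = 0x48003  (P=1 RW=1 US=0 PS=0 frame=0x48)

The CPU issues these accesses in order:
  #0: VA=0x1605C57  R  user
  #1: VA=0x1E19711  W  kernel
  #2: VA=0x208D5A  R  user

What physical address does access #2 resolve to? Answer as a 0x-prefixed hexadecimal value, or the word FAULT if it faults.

Walk each access:
#0 VA=0x1605C57 (r,user):
  L0 @0x35[11] → 0x39007  P=1,RW=1,US=1,PS=0
  L1 @0x39[5] → 0x3A007  P=1,RW=1,US=1,PS=0
  ✓ 0x3AC57  — 2 lookups
#1 VA=0x1E19711 (w,kernel):
  L0 @0x35[15] → 0x3E007  P=1,RW=1,US=1,PS=0
  L1 @0x3E[25] → 0x42007  P=1,RW=1,US=1,PS=0
  ✓ 0x42711  — 2 lookups
#2 VA=0x208D5A (r,user):
  L0 @0x35[1] → 0x45007  P=1,RW=1,US=1,PS=0
  L1 @0x45[8] → 0x48003  P=1,RW=1,US=0,PS=0
  ✗ PROTECTION_VIOLATION  [2 reads]

Access #2 PA: FAULT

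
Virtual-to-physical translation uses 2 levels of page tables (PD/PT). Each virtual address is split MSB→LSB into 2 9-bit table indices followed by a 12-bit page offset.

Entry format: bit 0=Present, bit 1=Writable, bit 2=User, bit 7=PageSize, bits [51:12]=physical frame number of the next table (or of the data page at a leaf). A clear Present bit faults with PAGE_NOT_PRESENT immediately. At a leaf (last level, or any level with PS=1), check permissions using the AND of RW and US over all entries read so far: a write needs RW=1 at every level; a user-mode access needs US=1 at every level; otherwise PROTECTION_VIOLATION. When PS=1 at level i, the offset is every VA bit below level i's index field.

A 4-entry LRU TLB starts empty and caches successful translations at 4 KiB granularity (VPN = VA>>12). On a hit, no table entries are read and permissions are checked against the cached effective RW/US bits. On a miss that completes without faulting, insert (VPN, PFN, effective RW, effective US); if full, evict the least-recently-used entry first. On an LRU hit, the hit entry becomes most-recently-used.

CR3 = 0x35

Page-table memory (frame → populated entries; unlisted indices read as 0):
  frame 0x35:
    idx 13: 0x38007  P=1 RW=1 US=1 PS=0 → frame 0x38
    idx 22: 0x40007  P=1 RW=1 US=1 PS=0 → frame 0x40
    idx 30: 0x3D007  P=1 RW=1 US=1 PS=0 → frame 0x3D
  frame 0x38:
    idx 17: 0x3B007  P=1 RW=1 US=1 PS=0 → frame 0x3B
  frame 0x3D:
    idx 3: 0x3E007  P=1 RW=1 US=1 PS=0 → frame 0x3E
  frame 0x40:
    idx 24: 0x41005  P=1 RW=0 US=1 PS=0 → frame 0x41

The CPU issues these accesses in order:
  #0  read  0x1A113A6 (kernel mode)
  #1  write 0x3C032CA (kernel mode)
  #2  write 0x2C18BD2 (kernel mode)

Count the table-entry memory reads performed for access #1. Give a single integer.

Trace:
#0 VA=0x1A113A6 (r,kernel):
  L0: frame=0x35 idx=13 entry=0x38007 [P=1 RW=1 US=1 PS=0]
  L1: frame=0x38 idx=17 entry=0x3B007 [P=1 RW=1 US=1 PS=0]
  ✓ 0x3B3A6  — 2 lookups
#1 VA=0x3C032CA (w,kernel):
  L0: frame=0x35 idx=30 entry=0x3D007 [P=1 RW=1 US=1 PS=0]
  L1: frame=0x3D idx=3 entry=0x3E007 [P=1 RW=1 US=1 PS=0]
  ✓ 0x3E2CA  — 2 lookups
#2 VA=0x2C18BD2 (w,kernel):
  L0: frame=0x35 idx=22 entry=0x40007 [P=1 RW=1 US=1 PS=0]
  L1: frame=0x40 idx=24 entry=0x41005 [P=1 RW=0 US=1 PS=0]
  ⇒ fault: PROTECTION_VIOLATION  — 2 lookups

Entries read for #1: 2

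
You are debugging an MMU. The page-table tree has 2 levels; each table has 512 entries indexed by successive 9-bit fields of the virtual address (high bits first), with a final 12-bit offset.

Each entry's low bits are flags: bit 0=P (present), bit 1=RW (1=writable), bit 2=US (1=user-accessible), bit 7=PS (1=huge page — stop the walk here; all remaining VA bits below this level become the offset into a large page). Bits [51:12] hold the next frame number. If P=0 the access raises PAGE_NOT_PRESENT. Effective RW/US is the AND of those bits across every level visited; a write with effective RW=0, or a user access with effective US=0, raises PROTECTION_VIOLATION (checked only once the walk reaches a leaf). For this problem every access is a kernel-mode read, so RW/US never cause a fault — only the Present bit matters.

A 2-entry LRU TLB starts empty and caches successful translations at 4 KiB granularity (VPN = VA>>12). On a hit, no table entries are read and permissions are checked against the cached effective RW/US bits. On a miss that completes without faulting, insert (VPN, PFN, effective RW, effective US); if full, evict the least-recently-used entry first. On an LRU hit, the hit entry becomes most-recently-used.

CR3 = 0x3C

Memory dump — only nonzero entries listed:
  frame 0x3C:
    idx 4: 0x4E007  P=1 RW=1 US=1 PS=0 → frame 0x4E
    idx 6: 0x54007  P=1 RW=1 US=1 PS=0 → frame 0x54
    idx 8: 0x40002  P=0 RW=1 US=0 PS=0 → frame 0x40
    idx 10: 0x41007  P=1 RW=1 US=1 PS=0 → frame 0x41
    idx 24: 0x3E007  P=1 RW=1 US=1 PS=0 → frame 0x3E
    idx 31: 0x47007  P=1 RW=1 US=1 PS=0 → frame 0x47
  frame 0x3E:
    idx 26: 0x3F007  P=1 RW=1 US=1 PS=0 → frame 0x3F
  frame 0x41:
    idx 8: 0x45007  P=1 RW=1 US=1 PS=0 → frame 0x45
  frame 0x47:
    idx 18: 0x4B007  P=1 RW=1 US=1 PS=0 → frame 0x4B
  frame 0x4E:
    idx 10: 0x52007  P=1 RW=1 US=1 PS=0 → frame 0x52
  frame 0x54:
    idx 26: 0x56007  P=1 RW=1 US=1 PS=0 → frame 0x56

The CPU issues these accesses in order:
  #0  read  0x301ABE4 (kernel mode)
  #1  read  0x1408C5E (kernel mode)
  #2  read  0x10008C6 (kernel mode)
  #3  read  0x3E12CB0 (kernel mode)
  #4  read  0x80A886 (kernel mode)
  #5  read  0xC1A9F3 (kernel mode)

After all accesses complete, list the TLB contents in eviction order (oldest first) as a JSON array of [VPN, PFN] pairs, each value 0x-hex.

Walk each access:
#0 VA=0x301ABE4 (r,kernel):
  L0: frame=0x3C idx=24 entry=0x3E007 [P=1 RW=1 US=1 PS=0]
  L1: frame=0x3E idx=26 entry=0x3F007 [P=1 RW=1 US=1 PS=0]
  → PA=0x3FBE4  (2 entries read)
#1 VA=0x1408C5E (r,kernel):
  L0: frame=0x3C idx=10 entry=0x41007 [P=1 RW=1 US=1 PS=0]
  L1: frame=0x41 idx=8 entry=0x45007 [P=1 RW=1 US=1 PS=0]
  → PA=0x45C5E  (2 entries read)
#2 VA=0x10008C6 (r,kernel):
  L0: frame=0x3C idx=8 entry=0x40002 [P=0 RW=1 US=0 PS=0]
  ⇒ fault: PAGE_NOT_PRESENT  — 1 lookups
#3 VA=0x3E12CB0 (r,kernel):
  L0: frame=0x3C idx=31 entry=0x47007 [P=1 RW=1 US=1 PS=0]
  L1: frame=0x47 idx=18 entry=0x4B007 [P=1 RW=1 US=1 PS=0]
  → PA=0x4BCB0  (2 entries read)
#4 VA=0x80A886 (r,kernel):
  L0: frame=0x3C idx=4 entry=0x4E007 [P=1 RW=1 US=1 PS=0]
  L1: frame=0x4E idx=10 entry=0x52007 [P=1 RW=1 US=1 PS=0]
  → PA=0x52886  (2 entries read)
#5 VA=0xC1A9F3 (r,kernel):
  L0: frame=0x3C idx=6 entry=0x54007 [P=1 RW=1 US=1 PS=0]
  L1: frame=0x54 idx=26 entry=0x56007 [P=1 RW=1 US=1 PS=0]
  → PA=0x569F3  (2 entries read)

TLB: [["0x80A", "0x52"], ["0xC1A", "0x56"]]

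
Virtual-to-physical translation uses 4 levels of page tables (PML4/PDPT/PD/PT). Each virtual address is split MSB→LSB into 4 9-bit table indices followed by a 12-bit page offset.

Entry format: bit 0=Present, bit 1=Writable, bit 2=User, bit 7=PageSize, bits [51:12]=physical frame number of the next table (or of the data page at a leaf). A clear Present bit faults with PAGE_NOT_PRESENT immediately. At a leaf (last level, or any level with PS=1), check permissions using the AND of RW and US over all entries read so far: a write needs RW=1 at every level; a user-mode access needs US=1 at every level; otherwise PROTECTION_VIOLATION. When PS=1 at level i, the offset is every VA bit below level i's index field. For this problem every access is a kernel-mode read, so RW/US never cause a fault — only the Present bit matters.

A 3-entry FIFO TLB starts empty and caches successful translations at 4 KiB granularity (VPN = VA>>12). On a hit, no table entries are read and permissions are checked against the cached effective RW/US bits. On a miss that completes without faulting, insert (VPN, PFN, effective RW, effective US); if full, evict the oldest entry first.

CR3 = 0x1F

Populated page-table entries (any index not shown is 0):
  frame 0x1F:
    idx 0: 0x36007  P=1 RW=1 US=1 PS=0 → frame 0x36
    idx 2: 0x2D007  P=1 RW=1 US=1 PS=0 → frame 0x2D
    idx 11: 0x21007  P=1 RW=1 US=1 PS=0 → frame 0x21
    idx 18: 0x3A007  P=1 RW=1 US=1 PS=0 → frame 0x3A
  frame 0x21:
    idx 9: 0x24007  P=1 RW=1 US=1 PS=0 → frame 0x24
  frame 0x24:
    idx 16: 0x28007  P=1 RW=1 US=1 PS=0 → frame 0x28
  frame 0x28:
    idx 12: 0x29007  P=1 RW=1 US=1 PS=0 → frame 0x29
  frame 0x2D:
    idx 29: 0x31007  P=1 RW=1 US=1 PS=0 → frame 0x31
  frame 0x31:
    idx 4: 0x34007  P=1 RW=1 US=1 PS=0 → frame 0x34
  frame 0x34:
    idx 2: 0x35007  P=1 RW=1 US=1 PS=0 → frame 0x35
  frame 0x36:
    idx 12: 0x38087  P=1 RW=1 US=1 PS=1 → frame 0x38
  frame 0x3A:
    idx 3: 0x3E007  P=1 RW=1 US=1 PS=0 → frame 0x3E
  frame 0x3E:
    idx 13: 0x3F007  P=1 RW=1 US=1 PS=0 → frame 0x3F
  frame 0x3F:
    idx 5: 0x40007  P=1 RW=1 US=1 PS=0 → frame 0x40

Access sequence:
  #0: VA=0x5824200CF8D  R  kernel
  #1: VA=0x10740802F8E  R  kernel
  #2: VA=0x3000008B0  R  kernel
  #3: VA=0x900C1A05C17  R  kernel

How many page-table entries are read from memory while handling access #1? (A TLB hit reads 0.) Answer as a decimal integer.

Walk each access:
#0 VA=0x5824200CF8D (r,kernel):
  [0] read 0x1F idx=11: raw=0x21007 flags P=1 W=1 U=1 S=0
  [1] read 0x21 idx=9: raw=0x24007 flags P=1 W=1 U=1 S=0
  [2] read 0x24 idx=16: raw=0x28007 flags P=1 W=1 U=1 S=0
  [3] read 0x28 idx=12: raw=0x29007 flags P=1 W=1 U=1 S=0
  ⇒ phys 0x29F8D  [4 reads]
#1 VA=0x10740802F8E (r,kernel):
  [0] read 0x1F idx=2: raw=0x2D007 flags P=1 W=1 U=1 S=0
  [1] read 0x2D idx=29: raw=0x31007 flags P=1 W=1 U=1 S=0
  [2] read 0x31 idx=4: raw=0x34007 flags P=1 W=1 U=1 S=0
  [3] read 0x34 idx=2: raw=0x35007 flags P=1 W=1 U=1 S=0
  ⇒ phys 0x35F8E  [4 reads]
#2 VA=0x3000008B0 (r,kernel):
  [0] read 0x1F idx=0: raw=0x36007 flags P=1 W=1 U=1 S=0
  [1] read 0x36 idx=12: raw=0x38087 flags P=1 W=1 U=1 S=1
  ⇒ phys 0x388B0 (huge @L1)  [2 reads]
#3 VA=0x900C1A05C17 (r,kernel):
  [0] read 0x1F idx=18: raw=0x3A007 flags P=1 W=1 U=1 S=0
  [1] read 0x3A idx=3: raw=0x3E007 flags P=1 W=1 U=1 S=0
  [2] read 0x3E idx=13: raw=0x3F007 flags P=1 W=1 U=1 S=0
  [3] read 0x3F idx=5: raw=0x40007 flags P=1 W=1 U=1 S=0
  ⇒ phys 0x40C17  [4 reads]

Entries read for #1: 4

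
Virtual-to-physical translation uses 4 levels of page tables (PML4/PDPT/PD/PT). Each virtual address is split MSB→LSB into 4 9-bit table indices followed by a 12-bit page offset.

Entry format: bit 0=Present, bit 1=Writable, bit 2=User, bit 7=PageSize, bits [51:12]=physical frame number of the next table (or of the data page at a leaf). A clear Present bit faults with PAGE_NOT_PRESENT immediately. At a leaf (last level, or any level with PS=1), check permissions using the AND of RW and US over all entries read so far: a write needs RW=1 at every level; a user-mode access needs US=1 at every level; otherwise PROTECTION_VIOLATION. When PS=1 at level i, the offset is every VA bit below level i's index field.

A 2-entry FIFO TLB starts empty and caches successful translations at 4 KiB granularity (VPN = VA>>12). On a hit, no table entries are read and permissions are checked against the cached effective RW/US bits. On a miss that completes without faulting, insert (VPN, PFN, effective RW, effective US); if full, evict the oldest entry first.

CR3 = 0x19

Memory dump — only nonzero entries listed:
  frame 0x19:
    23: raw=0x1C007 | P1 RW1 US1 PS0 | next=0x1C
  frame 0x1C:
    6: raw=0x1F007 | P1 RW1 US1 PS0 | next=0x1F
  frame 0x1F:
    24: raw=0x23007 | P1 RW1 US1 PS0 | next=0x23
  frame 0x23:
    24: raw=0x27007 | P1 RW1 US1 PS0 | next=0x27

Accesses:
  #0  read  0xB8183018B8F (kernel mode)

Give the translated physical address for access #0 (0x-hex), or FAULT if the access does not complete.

Trace:
#0 VA=0xB8183018B8F (r,kernel):
  L0: frame=0x19 idx=23 entry=0x1C007 [P=1 RW=1 US=1 PS=0]
  L1: frame=0x1C idx=6 entry=0x1F007 [P=1 RW=1 US=1 PS=0]
  L2: frame=0x1F idx=24 entry=0x23007 [P=1 RW=1 US=1 PS=0]
  L3: frame=0x23 idx=24 entry=0x27007 [P=1 RW=1 US=1 PS=0]
  ⇒ phys 0x27B8F  [4 reads]

Access #0 PA: 0x27B8F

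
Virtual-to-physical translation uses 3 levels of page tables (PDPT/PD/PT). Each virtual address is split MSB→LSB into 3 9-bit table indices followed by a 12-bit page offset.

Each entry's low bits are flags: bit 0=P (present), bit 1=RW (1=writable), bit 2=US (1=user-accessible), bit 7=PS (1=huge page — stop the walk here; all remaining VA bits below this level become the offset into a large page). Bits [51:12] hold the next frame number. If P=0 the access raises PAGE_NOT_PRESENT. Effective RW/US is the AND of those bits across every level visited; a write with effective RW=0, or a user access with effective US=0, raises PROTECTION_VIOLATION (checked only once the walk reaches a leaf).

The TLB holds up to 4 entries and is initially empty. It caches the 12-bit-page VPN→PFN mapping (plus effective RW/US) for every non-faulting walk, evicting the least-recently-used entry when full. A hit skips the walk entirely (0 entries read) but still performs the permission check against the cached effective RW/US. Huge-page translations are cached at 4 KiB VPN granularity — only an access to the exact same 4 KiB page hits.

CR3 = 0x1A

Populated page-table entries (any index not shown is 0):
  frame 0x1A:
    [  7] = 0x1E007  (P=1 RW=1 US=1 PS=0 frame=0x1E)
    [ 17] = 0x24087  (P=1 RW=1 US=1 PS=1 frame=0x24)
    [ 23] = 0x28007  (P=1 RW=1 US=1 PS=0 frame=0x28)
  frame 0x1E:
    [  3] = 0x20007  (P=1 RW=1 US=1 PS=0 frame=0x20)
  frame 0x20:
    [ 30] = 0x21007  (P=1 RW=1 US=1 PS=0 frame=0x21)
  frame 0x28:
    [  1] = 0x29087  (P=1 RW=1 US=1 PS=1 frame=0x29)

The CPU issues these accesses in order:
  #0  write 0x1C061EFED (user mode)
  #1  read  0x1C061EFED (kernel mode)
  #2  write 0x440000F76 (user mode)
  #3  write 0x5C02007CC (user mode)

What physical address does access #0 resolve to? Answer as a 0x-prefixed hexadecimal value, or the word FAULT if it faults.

Walk each access:
#0 VA=0x1C061EFED (w,user):
  L0: frame=0x1A idx=7 entry=0x1E007 [P=1 RW=1 US=1 PS=0]
  L1: frame=0x1E idx=3 entry=0x20007 [P=1 RW=1 US=1 PS=0]
  L2: frame=0x20 idx=30 entry=0x21007 [P=1 RW=1 US=1 PS=0]
  → PA=0x21FED  (3 entries read)
#1 VA=0x1C061EFED (r,kernel):
  TLB hit vpn=0x1C061E → PA=0x21FED
#2 VA=0x440000F76 (w,user):
  L0: frame=0x1A idx=17 entry=0x24087 [P=1 RW=1 US=1 PS=1]
  → PA=0x24F76 (huge @L0)  (1 entries read)
#3 VA=0x5C02007CC (w,user):
  L0: frame=0x1A idx=23 entry=0x28007 [P=1 RW=1 US=1 PS=0]
  L1: frame=0x28 idx=1 entry=0x29087 [P=1 RW=1 US=1 PS=1]
  → PA=0x297CC (huge @L1)  (2 entries read)

Access #0 PA: 0x21FED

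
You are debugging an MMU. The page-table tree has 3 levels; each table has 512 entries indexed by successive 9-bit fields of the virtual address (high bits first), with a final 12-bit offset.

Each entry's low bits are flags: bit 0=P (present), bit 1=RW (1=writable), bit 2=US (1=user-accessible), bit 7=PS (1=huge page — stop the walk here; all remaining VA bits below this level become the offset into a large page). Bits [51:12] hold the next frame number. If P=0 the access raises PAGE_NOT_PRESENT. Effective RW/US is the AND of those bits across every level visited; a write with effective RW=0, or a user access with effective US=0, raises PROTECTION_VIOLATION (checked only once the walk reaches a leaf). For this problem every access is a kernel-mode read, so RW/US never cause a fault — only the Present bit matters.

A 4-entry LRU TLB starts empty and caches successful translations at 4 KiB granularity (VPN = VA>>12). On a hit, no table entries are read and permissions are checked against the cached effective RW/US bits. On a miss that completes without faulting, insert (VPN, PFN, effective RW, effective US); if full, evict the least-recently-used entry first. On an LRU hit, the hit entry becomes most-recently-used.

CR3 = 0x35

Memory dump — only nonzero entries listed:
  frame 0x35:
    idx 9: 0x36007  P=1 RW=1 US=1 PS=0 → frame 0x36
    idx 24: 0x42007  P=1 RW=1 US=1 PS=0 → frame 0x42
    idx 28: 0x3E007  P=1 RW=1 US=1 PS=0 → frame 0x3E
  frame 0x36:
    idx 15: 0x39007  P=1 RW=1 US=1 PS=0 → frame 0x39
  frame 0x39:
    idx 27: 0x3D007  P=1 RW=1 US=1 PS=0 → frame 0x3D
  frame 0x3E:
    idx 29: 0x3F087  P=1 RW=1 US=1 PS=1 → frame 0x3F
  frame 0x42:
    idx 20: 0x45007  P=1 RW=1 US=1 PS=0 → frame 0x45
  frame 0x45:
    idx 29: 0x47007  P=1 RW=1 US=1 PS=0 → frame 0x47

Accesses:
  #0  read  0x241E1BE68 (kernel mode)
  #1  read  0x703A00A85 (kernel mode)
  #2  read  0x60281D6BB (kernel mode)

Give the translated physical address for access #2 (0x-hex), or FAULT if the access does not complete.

Trace:
#0 VA=0x241E1BE68 (r,kernel):
  [0] read 0x35 idx=9: raw=0x36007 flags P=1 W=1 U=1 S=0
  [1] read 0x36 idx=15: raw=0x39007 flags P=1 W=1 U=1 S=0
  [2] read 0x39 idx=27: raw=0x3D007 flags P=1 W=1 U=1 S=0
  ✓ 0x3DE68  — 3 lookups
#1 VA=0x703A00A85 (r,kernel):
  [0] read 0x35 idx=28: raw=0x3E007 flags P=1 W=1 U=1 S=0
  [1] read 0x3E idx=29: raw=0x3F087 flags P=1 W=1 U=1 S=1
  ✓ 0x3FA85 (huge @L1)  — 2 lookups
#2 VA=0x60281D6BB (r,kernel):
  [0] read 0x35 idx=24: raw=0x42007 flags P=1 W=1 U=1 S=0
  [1] read 0x42 idx=20: raw=0x45007 flags P=1 W=1 U=1 S=0
  [2] read 0x45 idx=29: raw=0x47007 flags P=1 W=1 U=1 S=0
  ✓ 0x476BB  — 3 lookups

Access #2 PA: 0x476BB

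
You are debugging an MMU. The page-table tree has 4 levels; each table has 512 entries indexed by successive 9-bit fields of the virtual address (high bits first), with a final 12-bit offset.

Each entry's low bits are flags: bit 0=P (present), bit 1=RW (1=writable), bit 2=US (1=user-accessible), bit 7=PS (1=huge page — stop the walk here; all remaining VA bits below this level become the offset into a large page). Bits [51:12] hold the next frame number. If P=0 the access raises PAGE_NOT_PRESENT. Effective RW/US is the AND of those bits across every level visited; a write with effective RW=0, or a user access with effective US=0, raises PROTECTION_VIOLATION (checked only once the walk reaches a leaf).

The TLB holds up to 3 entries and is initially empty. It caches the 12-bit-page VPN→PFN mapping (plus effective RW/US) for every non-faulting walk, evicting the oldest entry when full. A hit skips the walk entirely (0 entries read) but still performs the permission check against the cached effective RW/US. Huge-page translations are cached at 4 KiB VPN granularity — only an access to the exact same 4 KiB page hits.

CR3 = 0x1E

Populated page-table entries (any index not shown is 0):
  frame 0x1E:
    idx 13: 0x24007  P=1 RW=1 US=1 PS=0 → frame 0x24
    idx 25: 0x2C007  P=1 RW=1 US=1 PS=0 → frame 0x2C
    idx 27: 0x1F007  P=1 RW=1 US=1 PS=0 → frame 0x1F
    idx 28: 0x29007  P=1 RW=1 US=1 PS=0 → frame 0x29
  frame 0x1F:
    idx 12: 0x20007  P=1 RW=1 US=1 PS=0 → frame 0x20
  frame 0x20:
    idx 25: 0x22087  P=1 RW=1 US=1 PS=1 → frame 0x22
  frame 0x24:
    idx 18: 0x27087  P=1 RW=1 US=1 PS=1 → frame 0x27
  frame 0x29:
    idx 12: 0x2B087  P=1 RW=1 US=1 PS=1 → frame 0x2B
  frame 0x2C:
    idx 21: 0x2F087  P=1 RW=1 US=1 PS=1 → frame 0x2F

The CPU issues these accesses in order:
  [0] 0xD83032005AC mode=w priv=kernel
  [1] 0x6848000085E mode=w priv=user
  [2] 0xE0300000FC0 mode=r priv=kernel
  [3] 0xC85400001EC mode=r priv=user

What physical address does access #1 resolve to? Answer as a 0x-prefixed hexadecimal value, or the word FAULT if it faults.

Trace:
#0 VA=0xD83032005AC (w,kernel):
  L0: frame=0x1E idx=27 entry=0x1F007 [P=1 RW=1 US=1 PS=0]
  L1: frame=0x1F idx=12 entry=0x20007 [P=1 RW=1 US=1 PS=0]
  L2: frame=0x20 idx=25 entry=0x22087 [P=1 RW=1 US=1 PS=1]
  ⇒ phys 0x225AC (huge @L2)  [3 reads]
#1 VA=0x6848000085E (w,user):
  L0: frame=0x1E idx=13 entry=0x24007 [P=1 RW=1 US=1 PS=0]
  L1: frame=0x24 idx=18 entry=0x27087 [P=1 RW=1 US=1 PS=1]
  ⇒ phys 0x2785E (huge @L1)  [2 reads]
#2 VA=0xE0300000FC0 (r,kernel):
  L0: frame=0x1E idx=28 entry=0x29007 [P=1 RW=1 US=1 PS=0]
  L1: frame=0x29 idx=12 entry=0x2B087 [P=1 RW=1 US=1 PS=1]
  ⇒ phys 0x2BFC0 (huge @L1)  [2 reads]
#3 VA=0xC85400001EC (r,user):
  L0: frame=0x1E idx=25 entry=0x2C007 [P=1 RW=1 US=1 PS=0]
  L1: frame=0x2C idx=21 entry=0x2F087 [P=1 RW=1 US=1 PS=1]
  ⇒ phys 0x2F1EC (huge @L1)  [2 reads]

Access #1 PA: 0x2785E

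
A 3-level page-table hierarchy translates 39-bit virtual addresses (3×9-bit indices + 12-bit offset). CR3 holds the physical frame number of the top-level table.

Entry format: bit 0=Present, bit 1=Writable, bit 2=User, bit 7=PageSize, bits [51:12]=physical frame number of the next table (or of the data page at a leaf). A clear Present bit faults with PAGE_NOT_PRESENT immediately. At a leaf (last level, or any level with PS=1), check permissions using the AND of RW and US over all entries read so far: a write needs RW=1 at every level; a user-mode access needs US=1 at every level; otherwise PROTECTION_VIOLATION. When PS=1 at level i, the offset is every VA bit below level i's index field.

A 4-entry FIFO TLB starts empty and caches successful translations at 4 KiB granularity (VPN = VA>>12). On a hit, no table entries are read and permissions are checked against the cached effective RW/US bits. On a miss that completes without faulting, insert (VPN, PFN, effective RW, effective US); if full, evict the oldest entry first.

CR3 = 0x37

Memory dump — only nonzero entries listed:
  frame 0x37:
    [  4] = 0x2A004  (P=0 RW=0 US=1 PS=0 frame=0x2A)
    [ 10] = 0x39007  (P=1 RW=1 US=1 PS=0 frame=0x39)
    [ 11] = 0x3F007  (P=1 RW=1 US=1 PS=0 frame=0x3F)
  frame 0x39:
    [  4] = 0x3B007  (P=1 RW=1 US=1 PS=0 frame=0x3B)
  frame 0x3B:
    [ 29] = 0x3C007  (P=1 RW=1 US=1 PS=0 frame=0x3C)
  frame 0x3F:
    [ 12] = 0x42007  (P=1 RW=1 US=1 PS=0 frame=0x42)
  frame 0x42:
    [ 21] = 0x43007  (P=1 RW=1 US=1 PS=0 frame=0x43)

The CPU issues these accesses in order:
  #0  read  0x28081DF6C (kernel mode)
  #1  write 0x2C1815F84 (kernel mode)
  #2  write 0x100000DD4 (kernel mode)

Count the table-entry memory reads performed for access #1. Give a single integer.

Trace:
#0 VA=0x28081DF6C (r,kernel):
  [0] read 0x37 idx=10: raw=0x39007 flags P=1 W=1 U=1 S=0
  [1] read 0x39 idx=4: raw=0x3B007 flags P=1 W=1 U=1 S=0
  [2] read 0x3B idx=29: raw=0x3C007 flags P=1 W=1 U=1 S=0
  → PA=0x3CF6C  (3 entries read)
#1 VA=0x2C1815F84 (w,kernel):
  [0] read 0x37 idx=11: raw=0x3F007 flags P=1 W=1 U=1 S=0
  [1] read 0x3F idx=12: raw=0x42007 flags P=1 W=1 U=1 S=0
  [2] read 0x42 idx=21: raw=0x43007 flags P=1 W=1 U=1 S=0
  → PA=0x43F84  (3 entries read)
#2 VA=0x100000DD4 (w,kernel):
  [0] read 0x37 idx=4: raw=0x2A004 flags P=0 W=0 U=1 S=0
  → PAGE_NOT_PRESENT  (1 entries read)

Entries read for #1: 3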